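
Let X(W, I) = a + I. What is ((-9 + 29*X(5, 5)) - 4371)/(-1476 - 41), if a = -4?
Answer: 4351/1517 ≈ 2.8682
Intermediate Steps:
X(W, I) = -4 + I
((-9 + 29*X(5, 5)) - 4371)/(-1476 - 41) = ((-9 + 29*(-4 + 5)) - 4371)/(-1476 - 41) = ((-9 + 29*1) - 4371)/(-1517) = ((-9 + 29) - 4371)*(-1/1517) = (20 - 4371)*(-1/1517) = -4351*(-1/1517) = 4351/1517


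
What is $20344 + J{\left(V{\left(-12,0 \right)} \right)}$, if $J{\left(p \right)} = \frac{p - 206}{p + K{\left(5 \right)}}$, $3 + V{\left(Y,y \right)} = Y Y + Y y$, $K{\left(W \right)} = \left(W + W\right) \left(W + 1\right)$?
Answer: $\frac{4089079}{201} \approx 20344.0$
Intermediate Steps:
$K{\left(W \right)} = 2 W \left(1 + W\right)$
$V{\left(Y,y \right)} = -3 + Y^{2} + Y y$ ($V{\left(Y,y \right)} = -3 + \left(Y Y + Y y\right) = -3 + \left(Y^{2} + Y y\right) = -3 + Y^{2} + Y y$)
$J{\left(p \right)} = \frac{-206 + p}{60 + p}$ ($J{\left(p \right)} = \frac{p - 206}{p + 2 \cdot 5 \left(1 + 5\right)} = \frac{-206 + p}{p + 2 \cdot 5 \cdot 6} = \frac{-206 + p}{p + 60} = \frac{-206 + p}{60 + p}$)
$20344 + J{\left(V{\left(-12,0 \right)} \right)} = 20344 + \frac{-206 - \left(3 - \left(-12\right)^{2}\right)}{60 - \left(3 - \left(-12\right)^{2}\right)} = 20344 + \frac{-206 + \left(-3 + 144 + 0\right)}{60 + \left(-3 + 144 + 0\right)} = 20344 + \frac{-206 + 141}{60 + 141} = 20344 + \frac{1}{201} \left(-65\right) = 20344 - \frac{65}{201} = \frac{4089079}{201}$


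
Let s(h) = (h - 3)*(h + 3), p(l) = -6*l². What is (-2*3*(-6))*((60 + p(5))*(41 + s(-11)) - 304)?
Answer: -506664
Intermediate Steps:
s(h) = (-3 + h)*(3 + h)
(-2*3*(-6))*((60 + p(5))*(41 + s(-11)) - 304) = (-2*3*(-6))*((60 - 6*5²)*(41 + (-9 + (-11)²)) - 304) = (-6*(-6))*((60 - 6*25)*(41 + (-9 + 121)) - 304) = 36*((60 - 150)*(41 + 112) - 304) = 36*(-90*153 - 304) = 36*(-13770 - 304) = 36*(-14074) = -506664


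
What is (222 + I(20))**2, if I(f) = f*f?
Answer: 386884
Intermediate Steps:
I(f) = f**2
(222 + I(20))**2 = (222 + 20**2)**2 = (222 + 400)**2 = 622**2 = 386884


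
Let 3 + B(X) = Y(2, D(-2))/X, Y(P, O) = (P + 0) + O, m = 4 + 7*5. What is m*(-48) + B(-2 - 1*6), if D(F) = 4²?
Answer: -7509/4 ≈ -1877.3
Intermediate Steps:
D(F) = 16
m = 39 (m = 4 + 35 = 39)
Y(P, O) = O + P (Y(P, O) = P + O = O + P)
B(X) = -3 + 18/X (B(X) = -3 + (16 + 2)/X = -3 + 18/X)
m*(-48) + B(-2 - 1*6) = 39*(-48) + (-3 + 18/(-2 - 1*6)) = -1872 + (-3 + 18/(-2 - 6)) = -1872 + (-3 + 18/(-8)) = -1872 + (-3 + 18*(-⅛)) = -1872 + (-3 - 9/4) = -1872 - 21/4 = -7509/4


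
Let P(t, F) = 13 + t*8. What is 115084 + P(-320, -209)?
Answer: 112537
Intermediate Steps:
P(t, F) = 13 + 8*t
115084 + P(-320, -209) = 115084 + (13 + 8*(-320)) = 115084 + (13 - 2560) = 115084 - 2547 = 112537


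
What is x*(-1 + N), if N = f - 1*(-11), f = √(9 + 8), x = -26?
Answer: -260 - 26*√17 ≈ -367.20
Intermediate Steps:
f = √17 ≈ 4.1231
N = 11 + √17 (N = √17 - 1*(-11) = √17 + 11 = 11 + √17 ≈ 15.123)
x*(-1 + N) = -26*(-1 + (11 + √17)) = -26*(10 + √17) = -260 - 26*√17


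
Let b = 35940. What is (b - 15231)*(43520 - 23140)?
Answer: 422049420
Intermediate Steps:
(b - 15231)*(43520 - 23140) = (35940 - 15231)*(43520 - 23140) = 20709*20380 = 422049420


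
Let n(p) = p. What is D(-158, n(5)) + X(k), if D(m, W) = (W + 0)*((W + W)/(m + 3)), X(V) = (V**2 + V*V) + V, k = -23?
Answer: 32075/31 ≈ 1034.7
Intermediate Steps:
X(V) = V + 2*V**2 (X(V) = (V**2 + V**2) + V = 2*V**2 + V = V + 2*V**2)
D(m, W) = 2*W**2/(3 + m) (D(m, W) = W*((2*W)/(3 + m)) = W*(2*W/(3 + m)) = 2*W**2/(3 + m))
D(-158, n(5)) + X(k) = 2*5**2/(3 - 158) - 23*(1 + 2*(-23)) = 2*25/(-155) - 23*(1 - 46) = 2*25*(-1/155) - 23*(-45) = -10/31 + 1035 = 32075/31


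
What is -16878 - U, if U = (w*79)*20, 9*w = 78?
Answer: -91714/3 ≈ -30571.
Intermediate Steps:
w = 26/3 (w = (⅑)*78 = 26/3 ≈ 8.6667)
U = 41080/3 (U = ((26/3)*79)*20 = (2054/3)*20 = 41080/3 ≈ 13693.)
-16878 - U = -16878 - 1*41080/3 = -16878 - 41080/3 = -91714/3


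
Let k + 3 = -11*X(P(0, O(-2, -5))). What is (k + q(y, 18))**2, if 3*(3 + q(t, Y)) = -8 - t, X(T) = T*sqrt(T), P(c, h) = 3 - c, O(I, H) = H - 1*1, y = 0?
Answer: 30079/9 + 572*sqrt(3) ≈ 4332.8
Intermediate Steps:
O(I, H) = -1 + H (O(I, H) = H - 1 = -1 + H)
X(T) = T**(3/2)
q(t, Y) = -17/3 - t/3 (q(t, Y) = -3 + (-8 - t)/3 = -3 + (-8/3 - t/3) = -17/3 - t/3)
k = -3 - 33*sqrt(3) (k = -3 - 11*(3 - 1*0)**(3/2) = -3 - 11*(3 + 0)**(3/2) = -3 - 33*sqrt(3) ≈ -60.158)
(k + q(y, 18))**2 = ((-3 - 33*sqrt(3)) + (-17/3 - 1/3*0))**2 = ((-3 - 33*sqrt(3)) + (-17/3 + 0))**2 = ((-3 - 33*sqrt(3)) - 17/3)**2 = (-26/3 - 33*sqrt(3))**2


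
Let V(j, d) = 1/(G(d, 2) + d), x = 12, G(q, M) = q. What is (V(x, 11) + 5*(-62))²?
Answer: 46498761/484 ≈ 96072.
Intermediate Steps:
V(j, d) = 1/(2*d) (V(j, d) = 1/(d + d) = 1/(2*d))
(V(x, 11) + 5*(-62))² = ((½)/11 + 5*(-62))² = ((½)*(1/11) - 310)² = (1/22 - 310)² = (-6819/22)² = 46498761/484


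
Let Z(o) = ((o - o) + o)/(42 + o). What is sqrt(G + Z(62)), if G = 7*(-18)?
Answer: I*sqrt(84773)/26 ≈ 11.198*I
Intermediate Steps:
G = -126
Z(o) = o/(42 + o) (Z(o) = (0 + o)/(42 + o) = o/(42 + o))
sqrt(G + Z(62)) = sqrt(-126 + 62/(42 + 62)) = sqrt(-126 + 62/104) = sqrt(-126 + 62*(1/104)) = sqrt(-126 + 31/52) = sqrt(-6521/52) = I*sqrt(84773)/26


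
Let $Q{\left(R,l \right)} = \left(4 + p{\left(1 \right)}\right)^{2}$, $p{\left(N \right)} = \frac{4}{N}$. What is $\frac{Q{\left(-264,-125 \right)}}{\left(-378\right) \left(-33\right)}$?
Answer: $\frac{32}{6237} \approx 0.0051307$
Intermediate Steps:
$Q{\left(R,l \right)} = 64$ ($Q{\left(R,l \right)} = \left(4 + \frac{4}{1}\right)^{2} = \left(4 + 4 \cdot 1\right)^{2} = \left(4 + 4\right)^{2} = 8^{2} = 64$)
$\frac{Q{\left(-264,-125 \right)}}{\left(-378\right) \left(-33\right)} = \frac{64}{\left(-378\right) \left(-33\right)} = \frac{64}{12474} = 64 \cdot \frac{1}{12474} = \frac{32}{6237}$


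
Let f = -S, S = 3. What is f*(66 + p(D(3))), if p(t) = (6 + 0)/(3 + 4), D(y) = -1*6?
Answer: -1404/7 ≈ -200.57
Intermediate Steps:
D(y) = -6
f = -3 (f = -1*3 = -3)
p(t) = 6/7
f*(66 + p(D(3))) = -3*(66 + 6/7) = -3*468/7 = -1404/7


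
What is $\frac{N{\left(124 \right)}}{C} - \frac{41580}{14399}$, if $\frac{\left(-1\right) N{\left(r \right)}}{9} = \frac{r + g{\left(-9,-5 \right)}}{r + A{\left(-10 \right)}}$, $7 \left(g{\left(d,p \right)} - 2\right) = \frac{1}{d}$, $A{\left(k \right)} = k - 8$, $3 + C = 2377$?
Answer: $- \frac{952698539}{329401996} \approx -2.8922$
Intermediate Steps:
$C = 2374$ ($C = -3 + 2377 = 2374$)
$A{\left(k \right)} = -8 + k$
$g{\left(d,p \right)} = 2 + \frac{1}{7 d}$
$N{\left(r \right)} = - \frac{9 \left(\frac{125}{63} + r\right)}{-18 + r}$ ($N{\left(r \right)} = - 9 \frac{r + \left(2 + \frac{1}{7 \left(-9\right)}\right)}{r - 18} = - 9 \frac{r + \left(2 + \frac{1}{7} \left(- \frac{1}{9}\right)\right)}{r - 18} = - 9 \frac{r + \left(2 - \frac{1}{63}\right)}{-18 + r} = - 9 \frac{r + \frac{125}{63}}{-18 + r} = - 9 \frac{\frac{125}{63} + r}{-18 + r} = - \frac{9 \left(\frac{125}{63} + r\right)}{-18 + r}$)
$\frac{N{\left(124 \right)}}{C} - \frac{41580}{14399} = \frac{\frac{1}{7} \frac{1}{-18 + 124} \left(-125 - 7812\right)}{2374} - \frac{41580}{14399} = \frac{-125 - 7812}{7 \cdot 106} \cdot \frac{1}{2374} - \frac{540}{187} = \frac{1}{7} \cdot \frac{1}{106} \left(-7937\right) \frac{1}{2374} - \frac{540}{187} = \left(- \frac{7937}{742}\right) \frac{1}{2374} - \frac{540}{187} = - \frac{7937}{1761508} - \frac{540}{187} = - \frac{952698539}{329401996}$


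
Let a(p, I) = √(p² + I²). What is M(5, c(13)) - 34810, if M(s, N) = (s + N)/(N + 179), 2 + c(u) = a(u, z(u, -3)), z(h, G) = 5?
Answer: -1083809013/31135 + 174*√194/31135 ≈ -34810.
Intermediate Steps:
a(p, I) = √(I² + p²)
c(u) = -2 + √(25 + u²) (c(u) = -2 + √(5² + u²) = -2 + √(25 + u²))
M(s, N) = (N + s)/(179 + N)
M(5, c(13)) - 34810 = ((-2 + √(25 + 13²)) + 5)/(179 + (-2 + √(25 + 13²))) - 34810 = ((-2 + √(25 + 169)) + 5)/(179 + (-2 + √(25 + 169))) - 34810 = ((-2 + √194) + 5)/(179 + (-2 + √194)) - 34810 = (3 + √194)/(177 + √194) - 34810 = -34810 + (3 + √194)/(177 + √194)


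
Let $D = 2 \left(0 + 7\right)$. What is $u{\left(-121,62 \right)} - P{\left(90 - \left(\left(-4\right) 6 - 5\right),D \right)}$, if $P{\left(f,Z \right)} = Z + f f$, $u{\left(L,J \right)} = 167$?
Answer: $-14008$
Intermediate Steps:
$D = 14$ ($D = 2 \cdot 7 = 14$)
$P{\left(f,Z \right)} = Z + f^{2}$
$u{\left(-121,62 \right)} - P{\left(90 - \left(\left(-4\right) 6 - 5\right),D \right)} = 167 - \left(14 + \left(90 - \left(\left(-4\right) 6 - 5\right)\right)^{2}\right) = 167 - \left(14 + \left(90 - \left(-24 - 5\right)\right)^{2}\right) = 167 - \left(14 + \left(90 - -29\right)^{2}\right) = 167 - \left(14 + \left(90 + 29\right)^{2}\right) = 167 - \left(14 + 119^{2}\right) = 167 - \left(14 + 14161\right) = 167 - 14175 = -14008$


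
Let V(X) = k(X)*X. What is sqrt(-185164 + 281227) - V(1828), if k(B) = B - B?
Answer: sqrt(96063) ≈ 309.94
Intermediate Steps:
k(B) = 0
V(X) = 0 (V(X) = 0*X = 0)
sqrt(-185164 + 281227) - V(1828) = sqrt(-185164 + 281227) - 1*0 = sqrt(96063) + 0 = sqrt(96063)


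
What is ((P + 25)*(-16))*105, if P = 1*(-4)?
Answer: -35280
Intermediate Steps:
P = -4
((P + 25)*(-16))*105 = ((-4 + 25)*(-16))*105 = (21*(-16))*105 = -336*105 = -35280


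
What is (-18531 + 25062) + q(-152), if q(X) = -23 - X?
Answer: 6660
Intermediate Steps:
(-18531 + 25062) + q(-152) = (-18531 + 25062) + (-23 - 1*(-152)) = 6531 + (-23 + 152) = 6531 + 129 = 6660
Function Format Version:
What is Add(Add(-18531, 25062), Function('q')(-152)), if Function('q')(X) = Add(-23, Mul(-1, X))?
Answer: 6660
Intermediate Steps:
Add(Add(-18531, 25062), Function('q')(-152)) = Add(Add(-18531, 25062), Add(-23, Mul(-1, -152))) = Add(6531, Add(-23, 152)) = Add(6531, 129) = 6660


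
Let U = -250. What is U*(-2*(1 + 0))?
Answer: 500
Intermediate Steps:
U*(-2*(1 + 0)) = -(-500)*(1 + 0) = -(-500) = -250*(-2) = 500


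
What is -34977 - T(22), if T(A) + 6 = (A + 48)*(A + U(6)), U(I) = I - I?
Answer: -36511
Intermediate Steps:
U(I) = 0
T(A) = -6 + A*(48 + A) (T(A) = -6 + (A + 48)*(A + 0) = -6 + (48 + A)*A = -6 + A*(48 + A))
-34977 - T(22) = -34977 - (-6 + 22² + 48*22) = -34977 - (-6 + 484 + 1056) = -34977 - 1*1534 = -34977 - 1534 = -36511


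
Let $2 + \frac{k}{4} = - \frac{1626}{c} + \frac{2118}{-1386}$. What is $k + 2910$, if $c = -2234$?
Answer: $\frac{747968362}{258027} \approx 2898.8$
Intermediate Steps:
$k = - \frac{2890208}{258027}$ ($k = -8 + 4 \left(- \frac{1626}{-2234} + \frac{2118}{-1386}\right) = -8 + 4 \left(\left(-1626\right) \left(- \frac{1}{2234}\right) + 2118 \left(- \frac{1}{1386}\right)\right) = -8 + 4 \left(\frac{813}{1117} - \frac{353}{231}\right) = -8 + 4 \left(- \frac{206498}{258027}\right) = -8 - \frac{825992}{258027} = - \frac{2890208}{258027} \approx -11.201$)
$k + 2910 = - \frac{2890208}{258027} + 2910 = \frac{747968362}{258027}$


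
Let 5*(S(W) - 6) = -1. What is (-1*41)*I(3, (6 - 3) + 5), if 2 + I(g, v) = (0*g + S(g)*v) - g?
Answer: -8487/5 ≈ -1697.4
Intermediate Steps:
S(W) = 29/5 (S(W) = 6 + (1/5)*(-1) = 6 - 1/5 = 29/5)
I(g, v) = -2 - g + 29*v/5 (I(g, v) = -2 + ((0*g + 29*v/5) - g) = -2 + ((0 + 29*v/5) - g) = -2 + (29*v/5 - g) = -2 + (-g + 29*v/5) = -2 - g + 29*v/5)
(-1*41)*I(3, (6 - 3) + 5) = (-1*41)*(-2 - 1*3 + 29*((6 - 3) + 5)/5) = -41*(-2 - 3 + 29*(3 + 5)/5) = -41*(-2 - 3 + (29/5)*8) = -41*(-2 - 3 + 232/5) = -41*207/5 = -8487/5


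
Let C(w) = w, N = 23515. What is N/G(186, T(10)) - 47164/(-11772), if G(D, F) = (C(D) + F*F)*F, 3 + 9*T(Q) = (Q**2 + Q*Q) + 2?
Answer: 178721327008/32016111219 ≈ 5.5822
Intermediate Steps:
T(Q) = -1/9 + 2*Q**2/9 (T(Q) = -1/3 + ((Q**2 + Q*Q) + 2)/9 = -1/3 + ((Q**2 + Q**2) + 2)/9 = -1/3 + (2*Q**2 + 2)/9 = -1/3 + (2 + 2*Q**2)/9 = -1/3 + (2/9 + 2*Q**2/9) = -1/9 + 2*Q**2/9)
G(D, F) = F*(D + F**2) (G(D, F) = (D + F*F)*F = (D + F**2)*F = F*(D + F**2))
N/G(186, T(10)) - 47164/(-11772) = 23515/(((-1/9 + (2/9)*10**2)*(186 + (-1/9 + (2/9)*10**2)**2))) - 47164/(-11772) = 23515/(((-1/9 + (2/9)*100)*(186 + (-1/9 + (2/9)*100)**2))) - 47164*(-1/11772) = 23515/(((-1/9 + 200/9)*(186 + (-1/9 + 200/9)**2))) + 11791/2943 = 23515/((199*(186 + (199/9)**2)/9)) + 11791/2943 = 23515/((199*(186 + 39601/81)/9)) + 11791/2943 = 23515/(((199/9)*(54667/81))) + 11791/2943 = 23515/(10878733/729) + 11791/2943 = 23515*(729/10878733) + 11791/2943 = 17142435/10878733 + 11791/2943 = 178721327008/32016111219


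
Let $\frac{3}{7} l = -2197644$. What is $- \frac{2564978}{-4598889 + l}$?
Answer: $\frac{2564978}{9726725} \approx 0.2637$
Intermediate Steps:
$l = -5127836$ ($l = \frac{7}{3} \left(-2197644\right) = -5127836$)
$- \frac{2564978}{-4598889 + l} = - \frac{2564978}{-4598889 - 5127836} = - \frac{2564978}{-9726725} = \left(-2564978\right) \left(- \frac{1}{9726725}\right) = \frac{2564978}{9726725}$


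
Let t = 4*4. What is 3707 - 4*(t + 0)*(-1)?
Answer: 3771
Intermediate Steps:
t = 16
3707 - 4*(t + 0)*(-1) = 3707 - 4*(16 + 0)*(-1) = 3707 - 4*16*(-1) = 3707 - 64*(-1) = 3707 - 1*(-64) = 3707 + 64 = 3771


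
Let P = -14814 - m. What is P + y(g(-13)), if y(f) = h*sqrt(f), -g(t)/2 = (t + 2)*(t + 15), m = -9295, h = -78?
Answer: -5519 - 156*sqrt(11) ≈ -6036.4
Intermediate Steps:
P = -5519 (P = -14814 - 1*(-9295) = -14814 + 9295 = -5519)
g(t) = -2*(2 + t)*(15 + t) (g(t) = -2*(t + 2)*(t + 15) = -2*(2 + t)*(15 + t))
y(f) = -78*sqrt(f)
P + y(g(-13)) = -5519 - 78*sqrt(-60 - 34*(-13) - 2*(-13)**2) = -5519 - 78*sqrt(-60 + 442 - 2*169) = -5519 - 78*sqrt(-60 + 442 - 338) = -5519 - 156*sqrt(11)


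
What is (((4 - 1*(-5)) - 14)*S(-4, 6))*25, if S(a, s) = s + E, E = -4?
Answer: -250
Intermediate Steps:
S(a, s) = -4 + s (S(a, s) = s - 4 = -4 + s)
(((4 - 1*(-5)) - 14)*S(-4, 6))*25 = (((4 - 1*(-5)) - 14)*(-4 + 6))*25 = (((4 + 5) - 14)*2)*25 = ((9 - 14)*2)*25 = -5*2*25 = -10*25 = -250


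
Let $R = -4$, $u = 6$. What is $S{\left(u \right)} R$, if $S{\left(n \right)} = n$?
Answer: $-24$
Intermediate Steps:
$S{\left(u \right)} R = 6 \left(-4\right) = -24$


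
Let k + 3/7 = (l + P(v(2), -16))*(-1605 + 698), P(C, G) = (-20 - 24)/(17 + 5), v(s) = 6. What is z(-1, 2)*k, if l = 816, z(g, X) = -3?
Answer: 15504267/7 ≈ 2.2149e+6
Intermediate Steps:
P(C, G) = -2 (P(C, G) = -44/22 = -44*1/22 = -2)
k = -5168089/7 (k = -3/7 + (816 - 2)*(-1605 + 698) = -3/7 + 814*(-907) = -3/7 - 738298 = -5168089/7 ≈ -7.3830e+5)
z(-1, 2)*k = -3*(-5168089/7) = 15504267/7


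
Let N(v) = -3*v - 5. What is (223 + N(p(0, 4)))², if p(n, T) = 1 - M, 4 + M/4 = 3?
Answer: 41209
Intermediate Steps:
M = -4 (M = -16 + 4*3 = -16 + 12 = -4)
p(n, T) = 5 (p(n, T) = 1 - 1*(-4) = 1 + 4 = 5)
N(v) = -5 - 3*v
(223 + N(p(0, 4)))² = (223 + (-5 - 3*5))² = (223 + (-5 - 15))² = (223 - 20)² = 203² = 41209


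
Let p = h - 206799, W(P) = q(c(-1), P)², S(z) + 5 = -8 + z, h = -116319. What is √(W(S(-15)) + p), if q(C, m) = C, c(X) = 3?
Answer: 9*I*√3989 ≈ 568.43*I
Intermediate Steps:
S(z) = -13 + z (S(z) = -5 + (-8 + z) = -13 + z)
W(P) = 9 (W(P) = 3² = 9)
p = -323118 (p = -116319 - 206799 = -323118)
√(W(S(-15)) + p) = √(9 - 323118) = √(-323109) = 9*I*√3989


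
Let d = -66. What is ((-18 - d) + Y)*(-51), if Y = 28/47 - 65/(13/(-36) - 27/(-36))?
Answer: 1989102/329 ≈ 6045.9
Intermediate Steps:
Y = -54794/329 (Y = 28*(1/47) - 65/(13*(-1/36) - 27*(-1/36)) = 28/47 - 65/(-13/36 + ¾) = 28/47 - 65/7/18 = 28/47 - 65*18/7 = 28/47 - 1170/7 = -54794/329 ≈ -166.55)
((-18 - d) + Y)*(-51) = ((-18 - 1*(-66)) - 54794/329)*(-51) = ((-18 + 66) - 54794/329)*(-51) = (48 - 54794/329)*(-51) = -39002/329*(-51) = 1989102/329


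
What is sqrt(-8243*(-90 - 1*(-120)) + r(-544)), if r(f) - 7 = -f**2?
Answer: I*sqrt(543219) ≈ 737.03*I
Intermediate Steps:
r(f) = 7 - f**2
sqrt(-8243*(-90 - 1*(-120)) + r(-544)) = sqrt(-8243*(-90 - 1*(-120)) + (7 - 1*(-544)**2)) = sqrt(-8243*(-90 + 120) + (7 - 1*295936)) = sqrt(-8243*30 + (7 - 295936)) = sqrt(-247290 - 295929) = sqrt(-543219) = I*sqrt(543219)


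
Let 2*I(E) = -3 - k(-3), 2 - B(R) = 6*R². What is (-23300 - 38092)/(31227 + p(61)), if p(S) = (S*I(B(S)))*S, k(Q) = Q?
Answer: -20464/10409 ≈ -1.9660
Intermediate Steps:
B(R) = 2 - 6*R²
I(E) = 0 (I(E) = (-3 - 1*(-3))/2 = (-3 + 3)/2 = (½)*0 = 0)
p(S) = 0 (p(S) = (S*0)*S = 0*S = 0)
(-23300 - 38092)/(31227 + p(61)) = (-23300 - 38092)/(31227 + 0) = -61392/31227 = -61392*1/31227 = -20464/10409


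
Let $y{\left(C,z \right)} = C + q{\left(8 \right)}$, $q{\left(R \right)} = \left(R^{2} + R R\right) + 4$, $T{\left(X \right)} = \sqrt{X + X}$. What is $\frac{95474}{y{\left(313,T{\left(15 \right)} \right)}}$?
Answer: $\frac{95474}{445} \approx 214.55$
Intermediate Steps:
$T{\left(X \right)} = \sqrt{2} \sqrt{X}$ ($T{\left(X \right)} = \sqrt{2 X} = \sqrt{2} \sqrt{X}$)
$q{\left(R \right)} = 4 + 2 R^{2}$ ($q{\left(R \right)} = \left(R^{2} + R^{2}\right) + 4 = 2 R^{2} + 4 = 4 + 2 R^{2}$)
$y{\left(C,z \right)} = 132 + C$ ($y{\left(C,z \right)} = C + \left(4 + 2 \cdot 8^{2}\right) = C + \left(4 + 2 \cdot 64\right) = C + \left(4 + 128\right) = C + 132 = 132 + C$)
$\frac{95474}{y{\left(313,T{\left(15 \right)} \right)}} = \frac{95474}{132 + 313} = \frac{95474}{445}$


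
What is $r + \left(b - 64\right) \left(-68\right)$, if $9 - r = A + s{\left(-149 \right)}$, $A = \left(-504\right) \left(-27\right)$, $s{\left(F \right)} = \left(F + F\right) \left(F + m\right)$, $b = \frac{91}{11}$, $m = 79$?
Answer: $- \frac{337365}{11} \approx -30670.0$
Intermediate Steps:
$b = \frac{91}{11}$ ($b = 91 \cdot \frac{1}{11} = \frac{91}{11} \approx 8.2727$)
$s{\left(F \right)} = 2 F \left(79 + F\right)$ ($s{\left(F \right)} = \left(F + F\right) \left(F + 79\right) = 2 F \left(79 + F\right)$)
$A = 13608$
$r = -34459$ ($r = 9 - \left(13608 + 2 \left(-149\right) \left(79 - 149\right)\right) = 9 - \left(13608 + 2 \left(-149\right) \left(-70\right)\right) = 9 - \left(13608 + 20860\right) = 9 - 34468 = -34459$)
$r + \left(b - 64\right) \left(-68\right) = -34459 + \left(\frac{91}{11} - 64\right) \left(-68\right) = -34459 - - \frac{41684}{11} = -34459 + \frac{41684}{11} = - \frac{337365}{11}$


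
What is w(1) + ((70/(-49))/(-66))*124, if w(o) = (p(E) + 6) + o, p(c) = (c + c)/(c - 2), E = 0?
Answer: 2237/231 ≈ 9.6840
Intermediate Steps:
p(c) = 2*c/(-2 + c) (p(c) = (2*c)/(-2 + c) = 2*c/(-2 + c))
w(o) = 6 + o (w(o) = (2*0/(-2 + 0) + 6) + o = (2*0/(-2) + 6) + o = (2*0*(-1/2) + 6) + o = (0 + 6) + o = 6 + o)
w(1) + ((70/(-49))/(-66))*124 = (6 + 1) + ((70/(-49))/(-66))*124 = 7 + ((70*(-1/49))*(-1/66))*124 = 7 - 10/7*(-1/66)*124 = 7 + (5/231)*124 = 7 + 620/231 = 2237/231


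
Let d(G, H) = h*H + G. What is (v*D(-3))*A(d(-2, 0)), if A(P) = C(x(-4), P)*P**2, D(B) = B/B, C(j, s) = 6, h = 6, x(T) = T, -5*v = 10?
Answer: -48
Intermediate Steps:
v = -2 (v = -1/5*10 = -2)
d(G, H) = G + 6*H (d(G, H) = 6*H + G = G + 6*H)
D(B) = 1
A(P) = 6*P**2
(v*D(-3))*A(d(-2, 0)) = (-2*1)*(6*(-2 + 6*0)**2) = -12*(-2 + 0)**2 = -12*(-2)**2 = -12*4 = -2*24 = -48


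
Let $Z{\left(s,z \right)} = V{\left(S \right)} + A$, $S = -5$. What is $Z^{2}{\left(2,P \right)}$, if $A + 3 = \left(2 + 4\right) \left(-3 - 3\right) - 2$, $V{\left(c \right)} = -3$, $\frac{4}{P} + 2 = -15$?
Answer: $1936$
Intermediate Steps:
$P = - \frac{4}{17}$ ($P = \frac{4}{-2 - 15} = \frac{4}{-17} = 4 \left(- \frac{1}{17}\right) = - \frac{4}{17} \approx -0.23529$)
$A = -41$ ($A = -3 + \left(\left(2 + 4\right) \left(-3 - 3\right) - 2\right) = -3 + \left(6 \left(-6\right) - 2\right) = -3 - 38 = -41$)
$Z{\left(s,z \right)} = -44$ ($Z{\left(s,z \right)} = -3 - 41 = -44$)
$Z^{2}{\left(2,P \right)} = \left(-44\right)^{2} = 1936$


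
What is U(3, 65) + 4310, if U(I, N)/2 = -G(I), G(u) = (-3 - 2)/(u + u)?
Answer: 12935/3 ≈ 4311.7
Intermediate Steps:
G(u) = -5/(2*u) (G(u) = -5*1/(2*u) = -5/(2*u))
U(I, N) = 5/I (U(I, N) = 2*(-(-5)/(2*I)) = 2*(5/(2*I)) = 5/I)
U(3, 65) + 4310 = 5/3 + 4310 = 12935/3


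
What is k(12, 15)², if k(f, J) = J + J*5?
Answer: 8100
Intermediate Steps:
k(f, J) = 6*J (k(f, J) = J + 5*J = 6*J)
k(12, 15)² = (6*15)² = 90² = 8100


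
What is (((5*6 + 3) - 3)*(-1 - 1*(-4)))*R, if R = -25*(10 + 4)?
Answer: -31500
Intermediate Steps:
R = -350 (R = -25*14 = -350)
(((5*6 + 3) - 3)*(-1 - 1*(-4)))*R = (((5*6 + 3) - 3)*(-1 - 1*(-4)))*(-350) = (((30 + 3) - 3)*(-1 + 4))*(-350) = ((33 - 3)*3)*(-350) = (30*3)*(-350) = 90*(-350) = -31500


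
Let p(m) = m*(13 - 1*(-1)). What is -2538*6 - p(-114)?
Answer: -13632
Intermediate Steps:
p(m) = 14*m (p(m) = m*(13 + 1) = m*14 = 14*m)
-2538*6 - p(-114) = -2538*6 - 14*(-114) = -15228 - 1*(-1596) = -15228 + 1596 = -13632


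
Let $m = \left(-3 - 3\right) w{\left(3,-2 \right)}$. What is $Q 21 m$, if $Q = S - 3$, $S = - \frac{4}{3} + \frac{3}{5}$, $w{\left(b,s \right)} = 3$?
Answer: $\frac{7056}{5} \approx 1411.2$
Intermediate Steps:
$S = - \frac{11}{15}$ ($S = \left(-4\right) \frac{1}{3} + 3 \cdot \frac{1}{5} = - \frac{4}{3} + \frac{3}{5} = - \frac{11}{15} \approx -0.73333$)
$Q = - \frac{56}{15}$ ($Q = - \frac{11}{15} - 3 = - \frac{56}{15} \approx -3.7333$)
$m = -18$ ($m = \left(-3 - 3\right) 3 = \left(-6\right) 3 = -18$)
$Q 21 m = \left(- \frac{56}{15}\right) 21 \left(-18\right) = \left(- \frac{392}{5}\right) \left(-18\right) = \frac{7056}{5}$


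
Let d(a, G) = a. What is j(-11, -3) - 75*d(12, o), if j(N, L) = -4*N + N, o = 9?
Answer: -867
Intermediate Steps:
j(N, L) = -3*N
j(-11, -3) - 75*d(12, o) = -3*(-11) - 75*12 = 33 - 900 = -867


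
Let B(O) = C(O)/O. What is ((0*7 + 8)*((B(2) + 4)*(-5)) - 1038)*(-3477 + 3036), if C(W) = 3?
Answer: 554778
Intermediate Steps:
B(O) = 3/O
((0*7 + 8)*((B(2) + 4)*(-5)) - 1038)*(-3477 + 3036) = ((0*7 + 8)*((3/2 + 4)*(-5)) - 1038)*(-3477 + 3036) = ((0 + 8)*((3*(½) + 4)*(-5)) - 1038)*(-441) = (8*((3/2 + 4)*(-5)) - 1038)*(-441) = (8*((11/2)*(-5)) - 1038)*(-441) = (8*(-55/2) - 1038)*(-441) = (-220 - 1038)*(-441) = -1258*(-441) = 554778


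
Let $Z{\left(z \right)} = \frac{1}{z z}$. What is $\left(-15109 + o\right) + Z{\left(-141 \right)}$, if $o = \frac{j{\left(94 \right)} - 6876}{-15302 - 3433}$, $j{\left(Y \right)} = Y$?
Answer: $- \frac{1875840820546}{124156845} \approx -15109.0$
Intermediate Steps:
$Z{\left(z \right)} = \frac{1}{z^{2}}$
$o = \frac{6782}{18735}$ ($o = \frac{94 - 6876}{-15302 - 3433} = - \frac{6782}{-18735} = \left(-6782\right) \left(- \frac{1}{18735}\right) = \frac{6782}{18735} \approx 0.362$)
$\left(-15109 + o\right) + Z{\left(-141 \right)} = \left(-15109 + \frac{6782}{18735}\right) + \frac{1}{19881} = - \frac{283060333}{18735} + \frac{1}{19881} = - \frac{1875840820546}{124156845}$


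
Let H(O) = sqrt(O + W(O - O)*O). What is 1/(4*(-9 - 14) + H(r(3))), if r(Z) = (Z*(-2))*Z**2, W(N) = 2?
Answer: -46/4313 - 9*I*sqrt(2)/8626 ≈ -0.010665 - 0.0014755*I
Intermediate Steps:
r(Z) = -2*Z**3 (r(Z) = (-2*Z)*Z**2 = -2*Z**3)
H(O) = sqrt(3)*sqrt(O) (H(O) = sqrt(O + 2*O) = sqrt(3*O) = sqrt(3)*sqrt(O))
1/(4*(-9 - 14) + H(r(3))) = 1/(4*(-9 - 14) + sqrt(3)*sqrt(-2*3**3)) = 1/(4*(-23) + sqrt(3)*sqrt(-2*27)) = 1/(-92 + sqrt(3)*sqrt(-54)) = 1/(-92 + sqrt(3)*(3*I*sqrt(6))) = 1/(-92 + 9*I*sqrt(2))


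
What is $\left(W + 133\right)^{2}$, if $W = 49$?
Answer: $33124$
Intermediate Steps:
$\left(W + 133\right)^{2} = \left(49 + 133\right)^{2} = 182^{2} = 33124$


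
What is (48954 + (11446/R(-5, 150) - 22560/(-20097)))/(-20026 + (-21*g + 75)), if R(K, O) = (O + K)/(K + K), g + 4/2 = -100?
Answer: -322662314/119302491 ≈ -2.7046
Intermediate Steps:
g = -102 (g = -2 - 100 = -102)
R(K, O) = (K + O)/(2*K) (R(K, O) = (K + O)/((2*K)) = (K + O)*(1/(2*K)) = (K + O)/(2*K))
(48954 + (11446/R(-5, 150) - 22560/(-20097)))/(-20026 + (-21*g + 75)) = (48954 + (11446/(((½)*(-5 + 150)/(-5))) - 22560/(-20097)))/(-20026 + (-21*(-102) + 75)) = (48954 + (11446/(((½)*(-⅕)*145)) - 22560*(-1/20097)))/(-20026 + (2142 + 75)) = (48954 + (11446/(-29/2) + 7520/6699))/(-20026 + 2217) = (48954 + (11446*(-2/29) + 7520/6699))/(-17809) = (48954 + (-22892/29 + 7520/6699))*(-1/17809) = (48954 - 5280532/6699)*(-1/17809) = (322662314/6699)*(-1/17809) = -322662314/119302491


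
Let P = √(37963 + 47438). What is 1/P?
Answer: √9489/28467 ≈ 0.0034219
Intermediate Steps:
P = 3*√9489 (P = √85401 = 3*√9489 ≈ 292.23)
1/P = 1/(3*√9489) = √9489/28467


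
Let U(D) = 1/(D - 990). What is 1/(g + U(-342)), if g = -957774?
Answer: -1332/1275754969 ≈ -1.0441e-6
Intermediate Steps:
U(D) = 1/(-990 + D)
1/(g + U(-342)) = 1/(-957774 + 1/(-990 - 342)) = 1/(-957774 + 1/(-1332)) = 1/(-957774 - 1/1332) = 1/(-1275754969/1332) = -1332/1275754969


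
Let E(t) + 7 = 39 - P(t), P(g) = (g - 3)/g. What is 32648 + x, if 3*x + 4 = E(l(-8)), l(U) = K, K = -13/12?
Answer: 424529/13 ≈ 32656.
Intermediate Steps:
P(g) = (-3 + g)/g
K = -13/12 (K = -13*1/12 = -13/12 ≈ -1.0833)
l(U) = -13/12
E(t) = 32 - (-3 + t)/t (E(t) = -7 + (39 - (-3 + t)/t) = 32 - (-3 + t)/t)
x = 105/13 (x = -4/3 + (31 + 3/(-13/12))/3 = -4/3 + (31 + 3*(-12/13))/3 = -4/3 + (31 - 36/13)/3 = -4/3 + (1/3)*(367/13) = -4/3 + 367/39 = 105/13 ≈ 8.0769)
32648 + x = 32648 + 105/13 = 424529/13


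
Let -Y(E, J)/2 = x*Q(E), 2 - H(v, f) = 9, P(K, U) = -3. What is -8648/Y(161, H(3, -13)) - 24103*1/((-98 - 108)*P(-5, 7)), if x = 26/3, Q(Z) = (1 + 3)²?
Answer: -251269/32136 ≈ -7.8189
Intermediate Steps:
Q(Z) = 16 (Q(Z) = 4² = 16)
x = 26/3 (x = 26*(⅓) = 26/3 ≈ 8.6667)
H(v, f) = -7 (H(v, f) = 2 - 1*9 = 2 - 9 = -7)
Y(E, J) = -832/3 (Y(E, J) = -52*16/3 = -2*416/3 = -832/3)
-8648/Y(161, H(3, -13)) - 24103*1/((-98 - 108)*P(-5, 7)) = -8648/(-832/3) - 24103*(-1/(3*(-98 - 108))) = -8648*(-3/832) - 24103/((-206*(-3))) = 3243/104 - 24103/618 = -251269/32136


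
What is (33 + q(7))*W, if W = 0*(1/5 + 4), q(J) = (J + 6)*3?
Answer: 0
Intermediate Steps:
q(J) = 18 + 3*J (q(J) = (6 + J)*3 = 18 + 3*J)
W = 0 (W = 0*(⅕ + 4) = 0*(21/5) = 0)
(33 + q(7))*W = (33 + (18 + 3*7))*0 = (33 + (18 + 21))*0 = (33 + 39)*0 = 72*0 = 0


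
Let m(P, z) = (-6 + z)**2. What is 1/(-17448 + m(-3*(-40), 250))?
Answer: 1/42088 ≈ 2.3760e-5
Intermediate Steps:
1/(-17448 + m(-3*(-40), 250)) = 1/(-17448 + (-6 + 250)**2) = 1/(-17448 + 244**2) = 1/(-17448 + 59536) = 1/42088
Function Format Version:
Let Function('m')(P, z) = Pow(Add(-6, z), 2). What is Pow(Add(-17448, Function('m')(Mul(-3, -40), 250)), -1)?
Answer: Rational(1, 42088) ≈ 2.3760e-5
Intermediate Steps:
Pow(Add(-17448, Function('m')(Mul(-3, -40), 250)), -1) = Pow(Add(-17448, Pow(Add(-6, 250), 2)), -1) = Pow(Add(-17448, Pow(244, 2)), -1) = Pow(Add(-17448, 59536), -1) = Pow(42088, -1) = Rational(1, 42088)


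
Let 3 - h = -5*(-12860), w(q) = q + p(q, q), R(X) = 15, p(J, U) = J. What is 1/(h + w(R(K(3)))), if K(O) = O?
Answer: -1/64267 ≈ -1.5560e-5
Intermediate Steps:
w(q) = 2*q (w(q) = q + q = 2*q)
h = -64297 (h = 3 - (-5)*(-12860) = 3 - 1*64300 = 3 - 64300 = -64297)
1/(h + w(R(K(3)))) = 1/(-64297 + 2*15) = 1/(-64297 + 30) = 1/(-64267) = -1/64267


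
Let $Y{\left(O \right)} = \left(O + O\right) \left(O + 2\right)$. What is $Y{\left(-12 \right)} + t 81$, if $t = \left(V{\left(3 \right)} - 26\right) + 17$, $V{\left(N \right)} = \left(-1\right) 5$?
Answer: $-894$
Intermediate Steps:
$V{\left(N \right)} = -5$
$Y{\left(O \right)} = 2 O \left(2 + O\right)$
$t = -14$ ($t = \left(-5 - 26\right) + 17 = -31 + 17 = -14$)
$Y{\left(-12 \right)} + t 81 = 2 \left(-12\right) \left(2 - 12\right) - 1134 = 2 \left(-12\right) \left(-10\right) - 1134 = 240 - 1134 = -894$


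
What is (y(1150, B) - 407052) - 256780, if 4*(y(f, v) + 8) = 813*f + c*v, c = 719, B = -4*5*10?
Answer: -932105/2 ≈ -4.6605e+5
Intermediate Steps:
B = -200 (B = -20*10 = -200)
y(f, v) = -8 + 719*v/4 + 813*f/4 (y(f, v) = -8 + (813*f + 719*v)/4 = -8 + (719*v + 813*f)/4 = -8 + (719*v/4 + 813*f/4) = -8 + 719*v/4 + 813*f/4)
(y(1150, B) - 407052) - 256780 = ((-8 + (719/4)*(-200) + (813/4)*1150) - 407052) - 256780 = ((-8 - 35950 + 467475/2) - 407052) - 256780 = (395559/2 - 407052) - 256780 = -418545/2 - 256780 = -932105/2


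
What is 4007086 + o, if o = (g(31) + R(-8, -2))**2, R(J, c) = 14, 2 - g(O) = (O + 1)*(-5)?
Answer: 4038062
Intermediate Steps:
g(O) = 7 + 5*O (g(O) = 2 - (O + 1)*(-5) = 2 - (1 + O)*(-5) = 2 - (-5 - 5*O) = 2 + (5 + 5*O) = 7 + 5*O)
o = 30976 (o = ((7 + 5*31) + 14)**2 = ((7 + 155) + 14)**2 = (162 + 14)**2 = 176**2 = 30976)
4007086 + o = 4007086 + 30976 = 4038062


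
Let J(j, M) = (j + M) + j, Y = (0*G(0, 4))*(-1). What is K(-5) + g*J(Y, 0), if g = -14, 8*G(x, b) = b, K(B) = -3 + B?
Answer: -8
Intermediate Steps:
G(x, b) = b/8
Y = 0 (Y = (0*((⅛)*4))*(-1) = (0*(½))*(-1) = 0*(-1) = 0)
J(j, M) = M + 2*j (J(j, M) = (M + j) + j = M + 2*j)
K(-5) + g*J(Y, 0) = (-3 - 5) - 14*(0 + 2*0) = -8 - 14*(0 + 0) = -8 - 14*0 = -8 + 0 = -8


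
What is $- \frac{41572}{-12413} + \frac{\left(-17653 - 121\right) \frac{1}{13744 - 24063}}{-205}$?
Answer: $\frac{87720572278}{26258398135} \approx 3.3407$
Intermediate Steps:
$- \frac{41572}{-12413} + \frac{\left(-17653 - 121\right) \frac{1}{13744 - 24063}}{-205} = \left(-41572\right) \left(- \frac{1}{12413}\right) + - \frac{17774}{-10319} \left(- \frac{1}{205}\right) = \frac{41572}{12413} + \left(-17774\right) \left(- \frac{1}{10319}\right) \left(- \frac{1}{205}\right) = \frac{41572}{12413} + \frac{17774}{10319} \left(- \frac{1}{205}\right) = \frac{41572}{12413} - \frac{17774}{2115395} = \frac{87720572278}{26258398135}$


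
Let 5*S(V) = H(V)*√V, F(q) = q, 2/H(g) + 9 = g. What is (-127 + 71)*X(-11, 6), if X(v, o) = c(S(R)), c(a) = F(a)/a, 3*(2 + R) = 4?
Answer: -56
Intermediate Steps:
H(g) = 2/(-9 + g)
R = -⅔ (R = -2 + (⅓)*4 = -2 + 4/3 = -⅔ ≈ -0.66667)
S(V) = 2*√V/(5*(-9 + V)) (S(V) = ((2/(-9 + V))*√V)/5 = (2*√V/(-9 + V))/5 = 2*√V/(5*(-9 + V)))
c(a) = 1 (c(a) = a/a = 1)
X(v, o) = 1
(-127 + 71)*X(-11, 6) = (-127 + 71)*1 = -56*1 = -56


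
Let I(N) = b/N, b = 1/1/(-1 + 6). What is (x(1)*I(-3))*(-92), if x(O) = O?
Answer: 460/3 ≈ 153.33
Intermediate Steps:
b = 5 (b = 1/1/5 = 1/(⅕) = 1*5 = 5)
I(N) = 5/N
(x(1)*I(-3))*(-92) = (1*(5/(-3)))*(-92) = (1*(5*(-⅓)))*(-92) = (1*(-5/3))*(-92) = -5/3*(-92) = 460/3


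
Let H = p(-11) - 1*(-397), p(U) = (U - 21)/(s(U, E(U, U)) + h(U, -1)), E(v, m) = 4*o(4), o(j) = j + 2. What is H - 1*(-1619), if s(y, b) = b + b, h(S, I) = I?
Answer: 94720/47 ≈ 2015.3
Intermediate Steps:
o(j) = 2 + j
E(v, m) = 24 (E(v, m) = 4*(2 + 4) = 4*6 = 24)
s(y, b) = 2*b
p(U) = -21/47 + U/47 (p(U) = (U - 21)/(2*24 - 1) = (-21 + U)/(48 - 1) = (-21 + U)/47 = (-21 + U)*(1/47) = -21/47 + U/47)
H = 18627/47 (H = (-21/47 + (1/47)*(-11)) - 1*(-397) = (-21/47 - 11/47) + 397 = -32/47 + 397 = 18627/47 ≈ 396.32)
H - 1*(-1619) = 18627/47 - 1*(-1619) = 18627/47 + 1619 = 94720/47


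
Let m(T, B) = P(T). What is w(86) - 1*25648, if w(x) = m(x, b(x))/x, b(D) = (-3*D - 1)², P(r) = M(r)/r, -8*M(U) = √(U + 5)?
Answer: -25648 - √91/59168 ≈ -25648.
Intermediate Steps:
M(U) = -√(5 + U)/8 (M(U) = -√(U + 5)/8 = -√(5 + U)/8)
P(r) = -√(5 + r)/(8*r) (P(r) = (-√(5 + r)/8)/r = -√(5 + r)/(8*r))
b(D) = (-1 - 3*D)²
m(T, B) = -√(5 + T)/(8*T)
w(x) = -√(5 + x)/(8*x²) (w(x) = (-√(5 + x)/(8*x))/x = -√(5 + x)/(8*x²))
w(86) - 1*25648 = -⅛*√(5 + 86)/86² - 1*25648 = -⅛*1/7396*√91 - 25648 = -√91/59168 - 25648 = -25648 - √91/59168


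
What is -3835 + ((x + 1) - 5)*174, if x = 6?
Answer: -3487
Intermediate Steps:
-3835 + ((x + 1) - 5)*174 = -3835 + ((6 + 1) - 5)*174 = -3835 + (7 - 5)*174 = -3835 + 2*174 = -3835 + 348 = -3487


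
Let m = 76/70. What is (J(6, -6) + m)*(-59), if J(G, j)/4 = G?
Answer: -51802/35 ≈ -1480.1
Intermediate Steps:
J(G, j) = 4*G
m = 38/35 (m = 76*(1/70) = 38/35 ≈ 1.0857)
(J(6, -6) + m)*(-59) = (4*6 + 38/35)*(-59) = (24 + 38/35)*(-59) = (878/35)*(-59) = -51802/35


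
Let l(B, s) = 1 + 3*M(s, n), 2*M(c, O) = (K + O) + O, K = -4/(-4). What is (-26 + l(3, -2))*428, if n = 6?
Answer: -2354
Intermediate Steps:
K = 1 (K = -4*(-¼) = 1)
M(c, O) = ½ + O (M(c, O) = ((1 + O) + O)/2 = (1 + 2*O)/2 = ½ + O)
l(B, s) = 41/2 (l(B, s) = 1 + 3*(½ + 6) = 1 + 3*(13/2) = 1 + 39/2 = 41/2)
(-26 + l(3, -2))*428 = (-26 + 41/2)*428 = -11/2*428 = -2354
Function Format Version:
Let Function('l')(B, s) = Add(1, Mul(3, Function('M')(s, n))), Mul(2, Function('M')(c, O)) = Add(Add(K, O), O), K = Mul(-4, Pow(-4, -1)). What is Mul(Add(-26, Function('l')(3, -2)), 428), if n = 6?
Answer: -2354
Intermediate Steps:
K = 1 (K = Mul(-4, Rational(-1, 4)) = 1)
Function('M')(c, O) = Add(Rational(1, 2), O) (Function('M')(c, O) = Mul(Rational(1, 2), Add(Add(1, O), O)) = Mul(Rational(1, 2), Add(1, Mul(2, O))) = Add(Rational(1, 2), O))
Function('l')(B, s) = Rational(41, 2) (Function('l')(B, s) = Add(1, Mul(3, Add(Rational(1, 2), 6))) = Add(1, Mul(3, Rational(13, 2))) = Add(1, Rational(39, 2)) = Rational(41, 2))
Mul(Add(-26, Function('l')(3, -2)), 428) = Mul(Add(-26, Rational(41, 2)), 428) = Mul(Rational(-11, 2), 428) = -2354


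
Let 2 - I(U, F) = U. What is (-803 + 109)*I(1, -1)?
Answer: -694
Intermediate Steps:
I(U, F) = 2 - U
(-803 + 109)*I(1, -1) = (-803 + 109)*(2 - 1*1) = -694*(2 - 1) = -694*1 = -694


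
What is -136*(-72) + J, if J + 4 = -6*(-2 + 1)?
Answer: 9794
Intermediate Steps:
J = 2 (J = -4 - 6*(-2 + 1) = -4 - 6*(-1) = -4 + 6 = 2)
-136*(-72) + J = -136*(-72) + 2 = 9792 + 2 = 9794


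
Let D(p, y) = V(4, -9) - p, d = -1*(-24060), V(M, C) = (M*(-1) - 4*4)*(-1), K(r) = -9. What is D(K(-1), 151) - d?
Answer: -24031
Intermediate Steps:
V(M, C) = 16 + M (V(M, C) = (-M - 16)*(-1) = (-16 - M)*(-1) = 16 + M)
d = 24060
D(p, y) = 20 - p (D(p, y) = (16 + 4) - p = 20 - p)
D(K(-1), 151) - d = (20 - 1*(-9)) - 1*24060 = (20 + 9) - 24060 = 29 - 24060 = -24031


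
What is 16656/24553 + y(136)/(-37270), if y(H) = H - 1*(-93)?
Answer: 615146483/915090310 ≈ 0.67222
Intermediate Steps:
y(H) = 93 + H (y(H) = H + 93 = 93 + H)
16656/24553 + y(136)/(-37270) = 16656/24553 + (93 + 136)/(-37270) = 16656*(1/24553) + 229*(-1/37270) = 16656/24553 - 229/37270 = 615146483/915090310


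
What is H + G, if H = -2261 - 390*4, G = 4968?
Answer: 1147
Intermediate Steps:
H = -3821 (H = -2261 - 1560 = -3821)
H + G = -3821 + 4968 = 1147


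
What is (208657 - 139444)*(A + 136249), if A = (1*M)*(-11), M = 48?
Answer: 9393657573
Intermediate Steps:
A = -528 (A = (1*48)*(-11) = 48*(-11) = -528)
(208657 - 139444)*(A + 136249) = (208657 - 139444)*(-528 + 136249) = 69213*135721 = 9393657573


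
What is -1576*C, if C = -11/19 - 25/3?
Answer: 800608/57 ≈ 14046.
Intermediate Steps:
C = -508/57 (C = -11*1/19 - 25*⅓ = -11/19 - 25/3 = -508/57 ≈ -8.9123)
-1576*C = -1576*(-508/57) = 800608/57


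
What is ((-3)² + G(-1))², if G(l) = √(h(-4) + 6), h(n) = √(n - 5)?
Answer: (9 + √3*√(2 + I))² ≈ 132.37 + 13.711*I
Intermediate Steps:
h(n) = √(-5 + n)
G(l) = √(6 + 3*I) (G(l) = √(√(-5 - 4) + 6) = √(√(-9) + 6) = √(3*I + 6) = √(6 + 3*I))
((-3)² + G(-1))² = ((-3)² + √(6 + 3*I))² = (9 + √(6 + 3*I))²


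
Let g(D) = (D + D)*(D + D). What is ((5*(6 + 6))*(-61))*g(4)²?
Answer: -14991360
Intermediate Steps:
g(D) = 4*D² (g(D) = (2*D)*(2*D) = 4*D²)
((5*(6 + 6))*(-61))*g(4)² = ((5*(6 + 6))*(-61))*(4*4²)² = ((5*12)*(-61))*(4*16)² = (60*(-61))*64² = -3660*4096 = -14991360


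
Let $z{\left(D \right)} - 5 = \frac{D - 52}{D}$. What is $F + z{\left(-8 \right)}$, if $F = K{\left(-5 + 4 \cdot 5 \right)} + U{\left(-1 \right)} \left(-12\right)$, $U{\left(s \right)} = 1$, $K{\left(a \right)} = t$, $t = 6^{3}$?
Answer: $\frac{433}{2} \approx 216.5$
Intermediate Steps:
$z{\left(D \right)} = 5 + \frac{-52 + D}{D}$ ($z{\left(D \right)} = 5 + \frac{D - 52}{D} = 5 + \frac{-52 + D}{D}$)
$t = 216$
$K{\left(a \right)} = 216$
$F = 204$ ($F = 216 + 1 \left(-12\right) = 216 - 12 = 204$)
$F + z{\left(-8 \right)} = 204 - \left(-6 + \frac{52}{-8}\right) = 204 + \left(6 - - \frac{13}{2}\right) = 204 + \left(6 + \frac{13}{2}\right) = 204 + \frac{25}{2} = \frac{433}{2}$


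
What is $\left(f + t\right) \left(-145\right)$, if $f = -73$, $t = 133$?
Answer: $-8700$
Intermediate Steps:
$\left(f + t\right) \left(-145\right) = \left(-73 + 133\right) \left(-145\right) = 60 \left(-145\right) = -8700$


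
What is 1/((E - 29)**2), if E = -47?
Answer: 1/5776 ≈ 0.00017313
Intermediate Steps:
1/((E - 29)**2) = 1/((-47 - 29)**2) = 1/((-76)**2) = 1/5776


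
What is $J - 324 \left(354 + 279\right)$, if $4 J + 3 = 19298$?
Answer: $- \frac{801073}{4} \approx -2.0027 \cdot 10^{5}$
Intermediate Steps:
$J = \frac{19295}{4}$ ($J = - \frac{3}{4} + \frac{1}{4} \cdot 19298 = - \frac{3}{4} + \frac{9649}{2} = \frac{19295}{4} \approx 4823.8$)
$J - 324 \left(354 + 279\right) = \frac{19295}{4} - 324 \left(354 + 279\right) = \frac{19295}{4} - 205092 = - \frac{801073}{4}$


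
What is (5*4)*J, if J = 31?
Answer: 620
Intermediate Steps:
(5*4)*J = (5*4)*31 = 20*31 = 620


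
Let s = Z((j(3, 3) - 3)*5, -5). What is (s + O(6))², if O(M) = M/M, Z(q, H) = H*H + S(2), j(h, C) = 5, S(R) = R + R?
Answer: 900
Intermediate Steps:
S(R) = 2*R
Z(q, H) = 4 + H² (Z(q, H) = H*H + 2*2 = H² + 4 = 4 + H²)
O(M) = 1
s = 29 (s = 4 + (-5)² = 4 + 25 = 29)
(s + O(6))² = (29 + 1)² = 30² = 900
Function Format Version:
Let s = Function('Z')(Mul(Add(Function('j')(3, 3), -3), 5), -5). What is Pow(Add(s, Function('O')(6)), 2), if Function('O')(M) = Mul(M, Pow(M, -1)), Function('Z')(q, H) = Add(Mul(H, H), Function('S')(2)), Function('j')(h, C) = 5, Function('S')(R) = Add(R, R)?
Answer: 900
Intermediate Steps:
Function('S')(R) = Mul(2, R)
Function('Z')(q, H) = Add(4, Pow(H, 2)) (Function('Z')(q, H) = Add(Mul(H, H), Mul(2, 2)) = Add(Pow(H, 2), 4) = Add(4, Pow(H, 2)))
Function('O')(M) = 1
s = 29 (s = Add(4, Pow(-5, 2)) = Add(4, 25) = 29)
Pow(Add(s, Function('O')(6)), 2) = Pow(Add(29, 1), 2) = Pow(30, 2) = 900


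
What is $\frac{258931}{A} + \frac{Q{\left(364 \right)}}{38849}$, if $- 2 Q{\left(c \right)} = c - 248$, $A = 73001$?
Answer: $\frac{10054976361}{2836015849} \approx 3.5455$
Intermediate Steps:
$Q{\left(c \right)} = 124 - \frac{c}{2}$ ($Q{\left(c \right)} = - \frac{c - 248}{2} = - \frac{-248 + c}{2} = 124 - \frac{c}{2}$)
$\frac{258931}{A} + \frac{Q{\left(364 \right)}}{38849} = \frac{258931}{73001} + \frac{124 - 182}{38849} = 258931 \cdot \frac{1}{73001} + \left(124 - 182\right) \frac{1}{38849} = \frac{258931}{73001} - \frac{58}{38849} = \frac{10054976361}{2836015849}$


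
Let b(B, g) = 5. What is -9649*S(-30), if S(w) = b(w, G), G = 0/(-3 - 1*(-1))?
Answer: -48245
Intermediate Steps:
G = 0 (G = 0/(-3 + 1) = 0/(-2) = 0*(-1/2) = 0)
S(w) = 5
-9649*S(-30) = -9649*5 = -48245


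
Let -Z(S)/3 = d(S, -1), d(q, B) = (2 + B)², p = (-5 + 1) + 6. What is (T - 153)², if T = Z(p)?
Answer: 24336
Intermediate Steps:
p = 2 (p = -4 + 6 = 2)
Z(S) = -3 (Z(S) = -3*(2 - 1)² = -3*1² = -3*1 = -3)
T = -3
(T - 153)² = (-3 - 153)² = (-156)² = 24336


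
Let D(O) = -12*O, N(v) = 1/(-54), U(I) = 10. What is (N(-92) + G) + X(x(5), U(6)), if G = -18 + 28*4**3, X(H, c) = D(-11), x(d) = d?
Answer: 102923/54 ≈ 1906.0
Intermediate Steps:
N(v) = -1/54
X(H, c) = 132 (X(H, c) = -12*(-11) = 132)
G = 1774 (G = -18 + 28*64 = -18 + 1792 = 1774)
(N(-92) + G) + X(x(5), U(6)) = (-1/54 + 1774) + 132 = 95795/54 + 132 = 102923/54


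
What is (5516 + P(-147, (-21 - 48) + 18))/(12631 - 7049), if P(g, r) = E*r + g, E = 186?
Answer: -4117/5582 ≈ -0.73755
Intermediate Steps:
P(g, r) = g + 186*r (P(g, r) = 186*r + g = g + 186*r)
(5516 + P(-147, (-21 - 48) + 18))/(12631 - 7049) = (5516 + (-147 + 186*((-21 - 48) + 18)))/(12631 - 7049) = (5516 + (-147 + 186*(-69 + 18)))/5582 = (5516 + (-147 + 186*(-51)))*(1/5582) = (5516 + (-147 - 9486))*(1/5582) = (5516 - 9633)*(1/5582) = -4117*1/5582 = -4117/5582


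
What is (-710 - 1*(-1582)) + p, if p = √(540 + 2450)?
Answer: 872 + √2990 ≈ 926.68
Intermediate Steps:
p = √2990 ≈ 54.681
(-710 - 1*(-1582)) + p = (-710 - 1*(-1582)) + √2990 = (-710 + 1582) + √2990 = 872 + √2990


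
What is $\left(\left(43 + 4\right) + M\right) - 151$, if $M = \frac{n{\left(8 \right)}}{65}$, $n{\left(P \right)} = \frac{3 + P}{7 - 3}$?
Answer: $- \frac{27029}{260} \approx -103.96$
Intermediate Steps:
$n{\left(P \right)} = \frac{3}{4} + \frac{P}{4}$ ($n{\left(P \right)} = \frac{3 + P}{4} = \left(3 + P\right) \frac{1}{4} = \frac{3}{4} + \frac{P}{4}$)
$M = \frac{11}{260}$ ($M = \frac{\frac{3}{4} + \frac{1}{4} \cdot 8}{65} = \left(\frac{3}{4} + 2\right) \frac{1}{65} = \frac{11}{4} \cdot \frac{1}{65} = \frac{11}{260} \approx 0.042308$)
$\left(\left(43 + 4\right) + M\right) - 151 = \left(\left(43 + 4\right) + \frac{11}{260}\right) - 151 = \left(47 + \frac{11}{260}\right) - 151 = \frac{12231}{260} - 151 = - \frac{27029}{260}$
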